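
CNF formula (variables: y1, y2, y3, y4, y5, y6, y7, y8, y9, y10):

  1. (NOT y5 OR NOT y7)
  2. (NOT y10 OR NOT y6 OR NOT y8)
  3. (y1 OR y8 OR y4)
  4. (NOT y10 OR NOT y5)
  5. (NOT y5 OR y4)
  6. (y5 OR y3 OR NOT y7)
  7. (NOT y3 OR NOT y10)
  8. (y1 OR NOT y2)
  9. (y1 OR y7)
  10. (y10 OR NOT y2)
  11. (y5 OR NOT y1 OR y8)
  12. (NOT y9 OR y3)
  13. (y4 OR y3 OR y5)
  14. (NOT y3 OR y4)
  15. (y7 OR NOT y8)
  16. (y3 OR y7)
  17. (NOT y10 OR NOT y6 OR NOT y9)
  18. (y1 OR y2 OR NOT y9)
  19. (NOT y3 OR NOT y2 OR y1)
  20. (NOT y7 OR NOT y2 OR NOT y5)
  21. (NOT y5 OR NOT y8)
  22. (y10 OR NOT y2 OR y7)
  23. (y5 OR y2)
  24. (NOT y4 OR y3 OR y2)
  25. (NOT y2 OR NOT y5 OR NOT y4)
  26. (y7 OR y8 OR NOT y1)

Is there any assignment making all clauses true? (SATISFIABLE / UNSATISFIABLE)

UNSATISFIABLE

y5 = True:
  propagation gives y7=False, y10=False, y4=True, y1=True; an empty clause results — contradiction.
y5 = False:
  propagation gives y2=True, y1=True, y10=True, y3=False; an empty clause results — contradiction.
Every branch closes, so no satisfying assignment exists.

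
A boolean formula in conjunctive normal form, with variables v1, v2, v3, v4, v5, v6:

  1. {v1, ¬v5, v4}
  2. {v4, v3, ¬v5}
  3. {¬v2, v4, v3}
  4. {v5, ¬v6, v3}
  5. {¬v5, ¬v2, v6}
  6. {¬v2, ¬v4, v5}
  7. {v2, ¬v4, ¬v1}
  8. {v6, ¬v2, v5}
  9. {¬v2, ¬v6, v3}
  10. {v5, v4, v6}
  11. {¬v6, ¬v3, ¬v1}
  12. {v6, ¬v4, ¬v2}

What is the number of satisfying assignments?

Split on v2, then v4.
  v2=T, v4=T: remaining (v1,v3,v5,v6) ∈ {(F,T,T,T)} — 1.
  v2=T, v4=F: remaining (v1,v3,v5,v6) ∈ {(F,T,F,T)} — 1.
  v2=F, v4=T: 7 of the 16 assignments to (v1,v3,v5,v6) work.
  v2=F, v4=F: remaining (v1,v3,v5,v6) ∈ {(F,T,F,T); (T,T,T,F)} — 2.
Total: 1 + 1 + 7 + 2 = 11.

11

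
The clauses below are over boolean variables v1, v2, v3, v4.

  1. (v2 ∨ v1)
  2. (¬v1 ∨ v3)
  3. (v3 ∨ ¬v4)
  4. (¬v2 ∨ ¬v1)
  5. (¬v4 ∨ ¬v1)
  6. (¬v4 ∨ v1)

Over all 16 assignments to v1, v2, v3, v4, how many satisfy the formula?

The models are:
  v1=F v2=T v3=F v4=F
  v1=F v2=T v3=T v4=F
  v1=T v2=F v3=T v4=F
That's 3 in total.

3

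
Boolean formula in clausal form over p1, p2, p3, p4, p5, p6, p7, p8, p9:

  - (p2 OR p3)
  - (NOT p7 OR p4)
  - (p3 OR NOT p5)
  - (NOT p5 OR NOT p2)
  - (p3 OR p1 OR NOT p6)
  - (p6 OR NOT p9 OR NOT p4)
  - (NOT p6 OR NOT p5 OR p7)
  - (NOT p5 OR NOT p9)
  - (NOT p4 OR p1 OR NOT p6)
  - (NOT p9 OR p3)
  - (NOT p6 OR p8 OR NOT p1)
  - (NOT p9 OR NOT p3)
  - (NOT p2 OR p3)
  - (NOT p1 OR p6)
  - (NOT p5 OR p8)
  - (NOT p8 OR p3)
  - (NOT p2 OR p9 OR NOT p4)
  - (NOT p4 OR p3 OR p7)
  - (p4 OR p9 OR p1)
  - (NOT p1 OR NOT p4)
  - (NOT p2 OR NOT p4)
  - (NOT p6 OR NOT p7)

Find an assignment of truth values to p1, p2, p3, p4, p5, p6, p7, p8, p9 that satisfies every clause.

p5 occurs only negated in the remaining clauses — set p5 = False.
Branch on p1: take p1 = True.
  then p6 is forced to True.
  then p8 is forced to True.
  then p3 is forced to True.
  then p9 is forced to False.
  then p4 is forced to False.
  then p7 is forced to False.
p2 is now unconstrained; take p2 = False.
Every clause has at least one true literal under this assignment.

p1 = True  p2 = False  p3 = True  p4 = False  p5 = False  p6 = True  p7 = False  p8 = True  p9 = False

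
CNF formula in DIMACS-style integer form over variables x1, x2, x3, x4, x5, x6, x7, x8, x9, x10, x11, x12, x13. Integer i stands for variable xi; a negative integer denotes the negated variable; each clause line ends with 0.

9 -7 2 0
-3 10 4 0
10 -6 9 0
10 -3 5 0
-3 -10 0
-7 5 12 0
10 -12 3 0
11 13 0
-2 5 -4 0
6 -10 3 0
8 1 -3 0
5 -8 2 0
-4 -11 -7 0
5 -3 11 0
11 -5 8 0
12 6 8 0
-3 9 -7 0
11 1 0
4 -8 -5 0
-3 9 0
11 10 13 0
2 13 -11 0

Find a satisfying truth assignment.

x1=T, x2=F, x3=F, x4=T, x5=F, x6=T, x7=F, x8=F, x9=T, x10=F, x11=F, x12=F, x13=T

Check each clause:
  1. (x2 \/ x9 \/ ~x7) — x9 is true.
  2. (x10 \/ x4 \/ ~x3) — x4 is true.
  3. (x10 \/ x9 \/ ~x6) — x9 is true.
  4. (x5 \/ x10 \/ ~x3) — ~x3 is true.
  5. (~x10 \/ ~x3) — ~x3 is true.
  6. (~x7 \/ x5 \/ x12) — ~x7 is true.
  7. (~x12 \/ x3 \/ x10) — ~x12 is true.
  8. (x13 \/ x11) — x13 is true.
  9. (~x4 \/ ~x2 \/ x5) — ~x2 is true.
  10. (~x10 \/ x6 \/ x3) — ~x10 is true.
  11. (x1 \/ x8 \/ ~x3) — x1 is true.
  12. (x5 \/ x2 \/ ~x8) — ~x8 is true.
  13. (~x4 \/ ~x7 \/ ~x11) — ~x7 is true.
  14. (x11 \/ ~x3 \/ x5) — ~x3 is true.
  15. (~x5 \/ x11 \/ x8) — ~x5 is true.
  16. (x12 \/ x6 \/ x8) — x6 is true.
  17. (x9 \/ ~x3 \/ ~x7) — ~x7 is true.
  18. (x1 \/ x11) — x1 is true.
  19. (~x8 \/ ~x5 \/ x4) — ~x8 is true.
  20. (~x3 \/ x9) — x9 is true.
  21. (x10 \/ x13 \/ x11) — x13 is true.
  22. (~x11 \/ x13 \/ x2) — x13 is true.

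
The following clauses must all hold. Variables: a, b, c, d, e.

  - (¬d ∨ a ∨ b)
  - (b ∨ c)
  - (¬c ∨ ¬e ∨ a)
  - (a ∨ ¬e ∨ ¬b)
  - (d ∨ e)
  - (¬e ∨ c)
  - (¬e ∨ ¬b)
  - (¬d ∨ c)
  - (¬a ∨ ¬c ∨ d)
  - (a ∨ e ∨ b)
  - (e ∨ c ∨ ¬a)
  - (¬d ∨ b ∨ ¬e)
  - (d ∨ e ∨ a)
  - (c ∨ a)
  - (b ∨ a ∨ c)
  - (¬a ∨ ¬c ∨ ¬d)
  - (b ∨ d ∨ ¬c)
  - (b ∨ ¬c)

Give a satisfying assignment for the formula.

a = F, b = T, c = T, d = T, e = F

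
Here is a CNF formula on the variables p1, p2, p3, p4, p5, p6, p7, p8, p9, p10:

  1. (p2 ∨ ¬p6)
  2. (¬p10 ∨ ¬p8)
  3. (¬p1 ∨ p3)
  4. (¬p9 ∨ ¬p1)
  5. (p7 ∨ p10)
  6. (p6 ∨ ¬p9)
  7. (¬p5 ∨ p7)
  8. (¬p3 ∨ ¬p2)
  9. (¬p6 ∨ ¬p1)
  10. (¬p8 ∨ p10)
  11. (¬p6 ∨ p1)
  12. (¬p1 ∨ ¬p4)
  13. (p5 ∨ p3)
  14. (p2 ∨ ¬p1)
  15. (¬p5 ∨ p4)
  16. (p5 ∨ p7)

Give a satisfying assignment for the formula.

p1 = F, p2 = T, p3 = F, p4 = T, p5 = T, p6 = F, p7 = T, p8 = F, p9 = F, p10 = T

p7 occurs only positively in the remaining clauses — set p7 = True.
p8 occurs only negated in the remaining clauses — set p8 = False.
Set p1 = False and propagate.
  then p6 is forced to False.
  then p9 is forced to False.
Branch on p2: take p2 = True.
  then p3 is forced to False.
  then p5 is forced to True.
  then p4 is forced to True.
p10 is now unconstrained; take p10 = True.
Every clause has at least one true literal under this assignment.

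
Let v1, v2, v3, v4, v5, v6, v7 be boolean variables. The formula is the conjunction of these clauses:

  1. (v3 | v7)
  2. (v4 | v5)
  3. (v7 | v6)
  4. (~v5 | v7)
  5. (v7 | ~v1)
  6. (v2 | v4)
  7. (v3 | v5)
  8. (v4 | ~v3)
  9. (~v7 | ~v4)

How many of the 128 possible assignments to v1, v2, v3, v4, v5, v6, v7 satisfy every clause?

6

Satisfying assignments:
  v1=F v2=F v3=T v4=T v5=F v6=T v7=F
  v1=F v2=T v3=F v4=F v5=T v6=F v7=T
  v1=F v2=T v3=F v4=F v5=T v6=T v7=T
  v1=F v2=T v3=T v4=T v5=F v6=T v7=F
  v1=T v2=T v3=F v4=F v5=T v6=F v7=T
  v1=T v2=T v3=F v4=F v5=T v6=T v7=T
Count: 6.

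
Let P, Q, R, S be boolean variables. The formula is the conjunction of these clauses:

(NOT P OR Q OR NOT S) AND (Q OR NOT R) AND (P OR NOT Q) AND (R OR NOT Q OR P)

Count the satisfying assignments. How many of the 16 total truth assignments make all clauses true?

7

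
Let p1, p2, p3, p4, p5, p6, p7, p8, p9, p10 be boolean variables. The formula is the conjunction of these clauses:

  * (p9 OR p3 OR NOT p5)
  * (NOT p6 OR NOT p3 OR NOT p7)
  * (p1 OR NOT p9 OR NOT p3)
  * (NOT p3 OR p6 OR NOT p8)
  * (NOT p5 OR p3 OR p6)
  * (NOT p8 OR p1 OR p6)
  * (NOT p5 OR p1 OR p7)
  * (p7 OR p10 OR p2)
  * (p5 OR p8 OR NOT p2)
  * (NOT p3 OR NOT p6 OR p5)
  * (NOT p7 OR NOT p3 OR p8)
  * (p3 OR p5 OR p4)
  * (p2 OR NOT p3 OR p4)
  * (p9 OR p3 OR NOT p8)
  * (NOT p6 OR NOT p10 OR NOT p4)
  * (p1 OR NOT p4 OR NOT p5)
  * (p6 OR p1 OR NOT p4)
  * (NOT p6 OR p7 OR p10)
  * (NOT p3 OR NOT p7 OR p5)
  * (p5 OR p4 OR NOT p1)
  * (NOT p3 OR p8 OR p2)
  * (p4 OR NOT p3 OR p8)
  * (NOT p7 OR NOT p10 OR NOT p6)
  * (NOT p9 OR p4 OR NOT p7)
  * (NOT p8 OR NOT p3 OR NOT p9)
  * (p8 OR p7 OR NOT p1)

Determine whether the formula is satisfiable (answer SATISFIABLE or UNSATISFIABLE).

SATISFIABLE

Branch on p1: take p1 = True.
Branch on p2: take p2 = False.
For the remaining variables, p3 = False, p4 = True, p5 = False, p6 = False, p7 = False, p8 = True, p9 = True, p10 = True works.
Every clause has at least one true literal under this assignment.
So p1=1, p2=0, p3=0, p4=1, p5=0, p6=0, p7=0, p8=1, p9=1, p10=1 is a satisfying assignment.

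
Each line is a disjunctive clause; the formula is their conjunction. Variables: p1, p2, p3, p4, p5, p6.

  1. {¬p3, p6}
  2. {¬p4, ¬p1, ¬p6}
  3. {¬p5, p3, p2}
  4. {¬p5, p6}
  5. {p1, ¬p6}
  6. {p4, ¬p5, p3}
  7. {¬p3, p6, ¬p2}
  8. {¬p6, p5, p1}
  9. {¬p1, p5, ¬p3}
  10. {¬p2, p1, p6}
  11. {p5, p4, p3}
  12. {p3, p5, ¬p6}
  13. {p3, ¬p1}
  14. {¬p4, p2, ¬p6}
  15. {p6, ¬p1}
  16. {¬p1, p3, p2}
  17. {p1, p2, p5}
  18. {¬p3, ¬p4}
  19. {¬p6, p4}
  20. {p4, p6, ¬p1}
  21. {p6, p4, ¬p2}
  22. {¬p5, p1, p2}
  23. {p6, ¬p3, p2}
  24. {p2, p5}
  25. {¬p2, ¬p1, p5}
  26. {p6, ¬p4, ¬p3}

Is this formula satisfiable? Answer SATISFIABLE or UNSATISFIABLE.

UNSATISFIABLE

p6 = True:
  propagation gives p1=True, p4=False; an empty clause results — contradiction.
p6 = False:
  propagation gives p3=False, p5=False, p4=True, p1=False; an empty clause results — contradiction.
Every branch closes, so no satisfying assignment exists.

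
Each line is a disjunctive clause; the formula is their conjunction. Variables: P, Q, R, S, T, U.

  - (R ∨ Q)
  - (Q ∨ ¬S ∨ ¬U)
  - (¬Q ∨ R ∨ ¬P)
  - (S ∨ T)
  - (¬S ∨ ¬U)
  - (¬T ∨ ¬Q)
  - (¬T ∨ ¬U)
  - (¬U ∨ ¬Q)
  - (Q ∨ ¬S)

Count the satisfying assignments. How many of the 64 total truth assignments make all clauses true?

The models are:
  P=F Q=F R=T S=F T=T U=F
  P=F Q=T R=F S=T T=F U=F
  P=F Q=T R=T S=T T=F U=F
  P=T Q=F R=T S=F T=T U=F
  P=T Q=T R=T S=T T=F U=F
That's 5 in total.

5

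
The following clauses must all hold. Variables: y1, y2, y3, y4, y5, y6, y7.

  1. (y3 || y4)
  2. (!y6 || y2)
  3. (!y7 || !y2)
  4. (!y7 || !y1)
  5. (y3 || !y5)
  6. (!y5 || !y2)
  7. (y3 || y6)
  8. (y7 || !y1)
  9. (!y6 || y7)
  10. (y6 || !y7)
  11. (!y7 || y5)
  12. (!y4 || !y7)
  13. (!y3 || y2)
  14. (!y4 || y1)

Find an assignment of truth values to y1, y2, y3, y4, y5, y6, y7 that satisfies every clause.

y1=0  y2=1  y3=1  y4=0  y5=0  y6=0  y7=0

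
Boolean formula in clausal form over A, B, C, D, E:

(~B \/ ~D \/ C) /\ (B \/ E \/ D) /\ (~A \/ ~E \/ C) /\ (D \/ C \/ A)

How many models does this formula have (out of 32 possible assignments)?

18

Case analysis on C and D:
  C=1, D=1: A, B, E free → 2^3 = 8.
  C=1, D=0: A free; 3 ways for (B,E) × 2^1 = 6.
  C=0, D=1: remaining (A,B,E) ∈ {(0,0,0); (0,0,1); (1,0,0)} — 3.
  C=0, D=0: remaining (A,B,E) ∈ {(1,1,0)} — 1.
Total: 8 + 6 + 3 + 1 = 18.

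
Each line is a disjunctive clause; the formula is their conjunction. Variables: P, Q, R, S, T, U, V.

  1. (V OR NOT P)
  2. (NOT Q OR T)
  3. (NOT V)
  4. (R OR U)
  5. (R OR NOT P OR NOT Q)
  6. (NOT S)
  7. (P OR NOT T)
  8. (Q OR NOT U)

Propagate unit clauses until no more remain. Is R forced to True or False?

Unit clause (NOT V) sets V = False.
From (NOT P OR V) and V = False: P = False.
Unit clause (NOT S) sets S = False.
(NOT T OR P) with P = False leaves only NOT T, so T = False.
(T OR NOT Q): since T = False, the clause reduces to (NOT Q). Q = False.
From (Q OR NOT U) and Q = False: U = False.
In (R OR U), U is now false; R must hold, so R = True.

True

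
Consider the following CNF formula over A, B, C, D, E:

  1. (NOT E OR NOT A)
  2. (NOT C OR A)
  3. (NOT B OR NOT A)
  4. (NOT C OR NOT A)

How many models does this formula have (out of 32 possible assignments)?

10

Split on A, then C.
  A=T, C=T: a clause becomes empty — 0.
  A=T, C=F: remaining (B,D,E) ∈ {(F,F,F); (F,T,F)} — 2.
  A=F, C=T: a clause becomes empty — 0.
  A=F, C=F: B, D, E free → 2^3 = 8.
Total: 0 + 2 + 0 + 8 = 10.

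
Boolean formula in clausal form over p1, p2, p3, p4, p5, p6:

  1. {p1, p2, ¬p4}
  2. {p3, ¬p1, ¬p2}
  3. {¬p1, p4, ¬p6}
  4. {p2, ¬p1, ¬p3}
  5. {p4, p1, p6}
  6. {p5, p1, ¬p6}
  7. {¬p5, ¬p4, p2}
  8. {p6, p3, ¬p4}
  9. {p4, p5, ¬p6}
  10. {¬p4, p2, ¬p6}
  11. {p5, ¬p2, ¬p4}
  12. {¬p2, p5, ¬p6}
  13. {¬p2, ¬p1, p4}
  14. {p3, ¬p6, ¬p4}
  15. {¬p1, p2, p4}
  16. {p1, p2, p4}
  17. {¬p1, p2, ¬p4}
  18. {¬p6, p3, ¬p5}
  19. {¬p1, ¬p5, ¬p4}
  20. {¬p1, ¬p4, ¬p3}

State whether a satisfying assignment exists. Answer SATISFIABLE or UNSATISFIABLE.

SATISFIABLE

Set p1 = False and propagate.
For the remaining variables, p2 = True, p3 = True, p4 = False, p5 = True, p6 = True works.
So p1=False, p2=True, p3=True, p4=False, p5=True, p6=True is a satisfying assignment.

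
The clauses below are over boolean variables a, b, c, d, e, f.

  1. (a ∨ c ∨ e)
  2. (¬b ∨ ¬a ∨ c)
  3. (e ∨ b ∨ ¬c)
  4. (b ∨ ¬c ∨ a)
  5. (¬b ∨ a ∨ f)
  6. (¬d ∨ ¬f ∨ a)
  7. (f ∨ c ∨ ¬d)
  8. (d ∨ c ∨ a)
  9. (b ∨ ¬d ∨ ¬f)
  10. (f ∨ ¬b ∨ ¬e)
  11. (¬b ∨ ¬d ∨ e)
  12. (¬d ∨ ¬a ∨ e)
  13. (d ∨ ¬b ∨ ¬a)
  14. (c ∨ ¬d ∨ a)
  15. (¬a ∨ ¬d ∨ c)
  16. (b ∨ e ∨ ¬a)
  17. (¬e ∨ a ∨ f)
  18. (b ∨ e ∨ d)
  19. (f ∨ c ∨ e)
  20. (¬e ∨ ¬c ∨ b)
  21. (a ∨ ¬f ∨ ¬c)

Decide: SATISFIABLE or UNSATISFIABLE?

SATISFIABLE

Branch on a: take a = True.
Set b = True and propagate.
  then c is forced to True.
  then d is forced to True.
  then e is forced to True.
  then f is forced to True.
So a = 1, b = 1, c = 1, d = 1, e = 1, f = 1 is a satisfying assignment.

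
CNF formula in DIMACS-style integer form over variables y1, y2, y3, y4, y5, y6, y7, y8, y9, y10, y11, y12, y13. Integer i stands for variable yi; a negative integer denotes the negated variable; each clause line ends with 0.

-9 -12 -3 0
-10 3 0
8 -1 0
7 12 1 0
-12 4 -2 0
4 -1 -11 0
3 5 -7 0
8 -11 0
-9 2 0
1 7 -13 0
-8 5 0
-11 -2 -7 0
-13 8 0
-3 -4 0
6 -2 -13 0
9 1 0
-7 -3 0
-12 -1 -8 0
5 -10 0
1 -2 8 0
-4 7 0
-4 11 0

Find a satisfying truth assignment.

y1 = T  y2 = T  y3 = F  y4 = F  y5 = T  y6 = T  y7 = F  y8 = T  y9 = T  y10 = F  y11 = F  y12 = F  y13 = F

y5 occurs only positively in the remaining clauses — set y5 = True.
y6 occurs only positively in the remaining clauses — set y6 = True.
Try y1 = True.
  then y8 is forced to True.
  then y12 is forced to False.
Set y2 = True and propagate.
Set y3 = False and propagate.
  then y10 is forced to False.
The remaining clauses are satisfied by y4 = False, y7 = False, y9 = True, y11 = False, y13 = False.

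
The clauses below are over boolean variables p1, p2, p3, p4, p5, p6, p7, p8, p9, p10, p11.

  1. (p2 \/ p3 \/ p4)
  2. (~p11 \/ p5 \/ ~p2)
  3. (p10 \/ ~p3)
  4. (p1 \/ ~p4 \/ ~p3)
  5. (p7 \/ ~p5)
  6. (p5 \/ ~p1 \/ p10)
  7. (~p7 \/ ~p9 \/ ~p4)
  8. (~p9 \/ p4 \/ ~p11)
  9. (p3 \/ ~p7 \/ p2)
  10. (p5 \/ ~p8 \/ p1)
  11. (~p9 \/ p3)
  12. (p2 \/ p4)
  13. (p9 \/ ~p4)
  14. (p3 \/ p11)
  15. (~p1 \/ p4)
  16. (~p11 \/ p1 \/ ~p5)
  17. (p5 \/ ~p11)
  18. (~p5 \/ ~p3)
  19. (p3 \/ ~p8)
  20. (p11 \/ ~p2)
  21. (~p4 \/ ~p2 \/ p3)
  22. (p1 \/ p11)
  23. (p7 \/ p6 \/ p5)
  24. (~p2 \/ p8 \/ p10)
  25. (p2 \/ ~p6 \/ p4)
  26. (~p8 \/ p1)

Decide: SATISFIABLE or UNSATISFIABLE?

Pure literal: p10 appears only positively; assign p10 = True.
Branch on p1: take p1 = True.
  then p4 is forced to True.
  then p9 is forced to True.
  then p7 is forced to False.
  then p5 is forced to False.
  then p3 is forced to True.
  then p11 is forced to False.
  then p2 is forced to False.
  then p6 is forced to True.
p8 is now unconstrained; take p8 = False.
So p1=True, p2=False, p3=True, p4=True, p5=False, p6=True, p7=False, p8=False, p9=True, p10=True, p11=False is a satisfying assignment.

SATISFIABLE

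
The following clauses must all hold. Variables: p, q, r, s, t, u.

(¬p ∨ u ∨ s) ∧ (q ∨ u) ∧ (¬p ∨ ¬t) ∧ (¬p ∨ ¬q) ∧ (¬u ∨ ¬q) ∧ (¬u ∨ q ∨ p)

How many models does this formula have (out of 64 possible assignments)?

12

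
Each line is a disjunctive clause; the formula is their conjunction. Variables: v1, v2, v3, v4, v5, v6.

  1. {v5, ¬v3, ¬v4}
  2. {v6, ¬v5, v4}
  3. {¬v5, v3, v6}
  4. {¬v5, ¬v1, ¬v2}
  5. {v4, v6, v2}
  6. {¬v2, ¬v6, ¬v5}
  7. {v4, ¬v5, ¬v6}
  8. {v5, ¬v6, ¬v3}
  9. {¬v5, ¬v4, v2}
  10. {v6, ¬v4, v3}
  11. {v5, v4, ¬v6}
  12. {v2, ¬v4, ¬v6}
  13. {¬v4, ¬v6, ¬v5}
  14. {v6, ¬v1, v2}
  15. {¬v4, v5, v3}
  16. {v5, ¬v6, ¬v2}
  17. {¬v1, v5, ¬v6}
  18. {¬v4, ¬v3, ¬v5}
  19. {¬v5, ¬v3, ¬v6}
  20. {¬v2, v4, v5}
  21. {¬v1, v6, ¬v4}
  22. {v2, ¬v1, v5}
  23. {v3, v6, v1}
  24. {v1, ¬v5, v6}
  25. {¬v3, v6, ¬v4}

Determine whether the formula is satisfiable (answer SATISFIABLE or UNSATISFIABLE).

UNSATISFIABLE

v5 = True:
  v6 = True:
    propagation gives v2=False, v4=True; an empty clause results — contradiction.
  v6 = False:
    propagation gives v4=True, v3=True; an empty clause results — contradiction.
v5 = False:
  v6 = True:
    propagation gives v3=False, v4=True; an empty clause results — contradiction.
  v6 = False:
    v4 = True:
      propagation gives v3=False; contradiction.
    v4 = False:
      propagation gives v2=True; contradiction.
Every branch closes, so no satisfying assignment exists.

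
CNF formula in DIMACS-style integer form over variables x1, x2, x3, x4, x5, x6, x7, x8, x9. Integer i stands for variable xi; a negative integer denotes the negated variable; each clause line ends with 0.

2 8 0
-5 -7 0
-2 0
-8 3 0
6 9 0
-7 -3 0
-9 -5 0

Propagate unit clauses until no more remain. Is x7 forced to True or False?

(NOT x2) stands alone — x2 = False.
In (x8 OR x2), x2 is now false; x8 must hold, so x8 = True.
From (x3 OR NOT x8) and x8 = True: x3 = True.
From (NOT x7 OR NOT x3) and x3 = True: x7 = False.

False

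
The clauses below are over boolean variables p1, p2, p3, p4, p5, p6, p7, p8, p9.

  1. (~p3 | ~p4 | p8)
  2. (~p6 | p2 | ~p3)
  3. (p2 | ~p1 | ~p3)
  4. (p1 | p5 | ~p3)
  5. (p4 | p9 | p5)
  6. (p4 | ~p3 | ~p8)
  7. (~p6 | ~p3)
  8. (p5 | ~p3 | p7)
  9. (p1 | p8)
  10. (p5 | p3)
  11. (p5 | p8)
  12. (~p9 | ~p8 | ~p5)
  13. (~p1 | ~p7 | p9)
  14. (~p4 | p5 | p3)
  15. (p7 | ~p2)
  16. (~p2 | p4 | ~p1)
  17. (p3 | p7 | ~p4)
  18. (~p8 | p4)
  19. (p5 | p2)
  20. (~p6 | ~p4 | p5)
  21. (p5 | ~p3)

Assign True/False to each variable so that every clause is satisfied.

p1=1, p2=0, p3=0, p4=0, p5=1, p6=1, p7=0, p8=0, p9=0

Try p1 = True.
For the remaining variables, p2 = False, p3 = False, p4 = False, p5 = True, p6 = True, p7 = False, p8 = False, p9 = False works.
Every clause has at least one true literal under this assignment.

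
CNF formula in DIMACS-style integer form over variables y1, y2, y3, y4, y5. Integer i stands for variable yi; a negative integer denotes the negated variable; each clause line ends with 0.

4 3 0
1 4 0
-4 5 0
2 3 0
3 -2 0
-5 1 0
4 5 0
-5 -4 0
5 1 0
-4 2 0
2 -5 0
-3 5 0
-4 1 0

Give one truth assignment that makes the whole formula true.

y1 occurs only positively in the remaining clauses — set y1 = True.
Branch on y2: take y2 = True.
  then y3 is forced to True.
  then y5 is forced to True.
  then y4 is forced to False.

y1 = True  y2 = True  y3 = True  y4 = False  y5 = True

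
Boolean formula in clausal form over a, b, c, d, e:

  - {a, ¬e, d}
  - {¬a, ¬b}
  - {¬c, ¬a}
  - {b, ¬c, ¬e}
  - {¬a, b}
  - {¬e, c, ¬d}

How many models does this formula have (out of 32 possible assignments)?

Case analysis on a and b:
  a=T, b=T: a clause becomes empty — 0.
  a=T, b=F: a clause becomes empty — 0.
  a=F, b=T: 5 of the 8 assignments to (c,d,e) work.
  a=F, b=F: remaining (c,d,e) ∈ {(F,F,F); (F,T,F); (T,F,F); (T,T,F)} — 4.
Total: 0 + 0 + 5 + 4 = 9.

9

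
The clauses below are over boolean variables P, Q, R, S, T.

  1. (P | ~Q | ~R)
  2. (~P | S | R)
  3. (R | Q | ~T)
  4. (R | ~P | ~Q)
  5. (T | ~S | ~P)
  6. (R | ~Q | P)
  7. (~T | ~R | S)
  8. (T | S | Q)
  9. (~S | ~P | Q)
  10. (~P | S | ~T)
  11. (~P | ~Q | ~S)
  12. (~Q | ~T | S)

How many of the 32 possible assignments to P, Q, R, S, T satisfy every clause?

4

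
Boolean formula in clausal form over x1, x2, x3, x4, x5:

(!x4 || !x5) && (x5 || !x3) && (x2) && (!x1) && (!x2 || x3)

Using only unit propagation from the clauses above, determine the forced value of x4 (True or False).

False

(x2) is a unit clause: x2 = True.
(!x1) is a unit clause: x1 = False.
(!x2 || x3) with x2 = True leaves only x3, so x3 = True.
(x5 || !x3): since x3 = True, the clause reduces to (x5). x5 = True.
From (!x4 || !x5) and x5 = True: x4 = False.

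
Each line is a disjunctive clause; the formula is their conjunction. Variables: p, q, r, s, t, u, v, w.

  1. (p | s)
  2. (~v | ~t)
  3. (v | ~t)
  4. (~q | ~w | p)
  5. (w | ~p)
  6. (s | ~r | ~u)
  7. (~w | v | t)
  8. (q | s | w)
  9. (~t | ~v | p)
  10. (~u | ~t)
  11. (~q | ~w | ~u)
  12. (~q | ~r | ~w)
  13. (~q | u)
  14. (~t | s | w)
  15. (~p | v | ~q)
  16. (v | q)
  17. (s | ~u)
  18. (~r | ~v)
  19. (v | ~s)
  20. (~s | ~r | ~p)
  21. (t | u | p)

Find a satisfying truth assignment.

p=F, q=F, r=F, s=T, t=F, u=T, v=T, w=F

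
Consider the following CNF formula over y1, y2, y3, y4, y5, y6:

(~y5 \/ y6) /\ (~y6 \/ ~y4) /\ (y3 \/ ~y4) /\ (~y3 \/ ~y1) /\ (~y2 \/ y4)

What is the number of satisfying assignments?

Case analysis on y4 and y3:
  y4=T, y3=T: remaining (y1,y2,y5,y6) ∈ {(F,F,F,F); (F,T,F,F)} — 2.
  y4=T, y3=F: a clause becomes empty — 0.
  y4=F, y3=T: remaining (y1,y2,y5,y6) ∈ {(F,F,F,F); (F,F,F,T); (F,F,T,T)} — 3.
  y4=F, y3=F: y1 free; 3 ways for (y2,y5,y6) × 2^1 = 6.
Total: 2 + 0 + 3 + 6 = 11.

11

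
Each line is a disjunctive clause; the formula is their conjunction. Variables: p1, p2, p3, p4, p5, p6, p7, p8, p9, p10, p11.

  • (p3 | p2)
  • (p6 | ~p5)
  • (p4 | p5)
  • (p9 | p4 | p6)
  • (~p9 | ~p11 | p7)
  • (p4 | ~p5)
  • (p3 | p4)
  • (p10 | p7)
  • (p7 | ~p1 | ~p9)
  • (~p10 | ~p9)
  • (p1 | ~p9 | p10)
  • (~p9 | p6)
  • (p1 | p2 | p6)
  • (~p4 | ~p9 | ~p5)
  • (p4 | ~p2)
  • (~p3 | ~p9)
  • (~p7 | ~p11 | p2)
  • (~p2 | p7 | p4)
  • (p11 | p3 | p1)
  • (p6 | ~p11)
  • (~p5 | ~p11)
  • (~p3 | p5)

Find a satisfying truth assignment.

p1=T, p2=F, p3=T, p4=T, p5=T, p6=T, p7=F, p8=T, p9=F, p10=T, p11=F

Check each clause:
  1. (p2 | p3) — p3 is true.
  2. (~p5 | p6) — p6 is true.
  3. (p4 | p5) — p4 is true.
  4. (p4 | p6 | p9) — p4 is true.
  5. (~p11 | p7 | ~p9) — ~p9 is true.
  6. (p4 | ~p5) — p4 is true.
  7. (p3 | p4) — p3 is true.
  8. (p10 | p7) — p10 is true.
  9. (p7 | ~p1 | ~p9) — ~p9 is true.
  10. (~p10 | ~p9) — ~p9 is true.
  11. (p10 | p1 | ~p9) — p1 is true.
  12. (~p9 | p6) — p6 is true.
  13. (p1 | p2 | p6) — p1 is true.
  14. (~p5 | ~p9 | ~p4) — ~p9 is true.
  15. (~p2 | p4) — p4 is true.
  16. (~p3 | ~p9) — ~p9 is true.
  17. (~p7 | p2 | ~p11) — ~p7 is true.
  18. (p7 | p4 | ~p2) — p4 is true.
  19. (p11 | p1 | p3) — p1 is true.
  20. (~p11 | p6) — ~p11 is true.
  21. (~p5 | ~p11) — ~p11 is true.
  22. (~p3 | p5) — p5 is true.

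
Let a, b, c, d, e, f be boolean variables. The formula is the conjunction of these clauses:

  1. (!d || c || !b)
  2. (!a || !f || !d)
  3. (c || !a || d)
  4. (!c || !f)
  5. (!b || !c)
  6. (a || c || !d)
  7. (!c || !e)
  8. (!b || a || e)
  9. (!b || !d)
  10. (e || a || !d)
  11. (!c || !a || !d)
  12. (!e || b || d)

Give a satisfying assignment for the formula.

a=False, b=False, c=True, d=False, e=False, f=False

f occurs only negated in the remaining clauses — set f = False.
Branch on a: take a = False.
Branch on b: take b = False.
Try c = True.
  then e is forced to False.
  then d is forced to False.
Check each clause:
  1. (!b || c || !d) — c is true.
  2. (!d || !a || !f) — !f is true.
  3. (!a || c || d) — c is true.
  4. (!c || !f) — !f is true.
  5. (!b || !c) — !b is true.
  6. (!d || a || c) — c is true.
  7. (!c || !e) — !e is true.
  8. (e || !b || a) — !b is true.
  9. (!b || !d) — !d is true.
  10. (a || e || !d) — !d is true.
  11. (!c || !a || !d) — !d is true.
  12. (!e || d || b) — !e is true.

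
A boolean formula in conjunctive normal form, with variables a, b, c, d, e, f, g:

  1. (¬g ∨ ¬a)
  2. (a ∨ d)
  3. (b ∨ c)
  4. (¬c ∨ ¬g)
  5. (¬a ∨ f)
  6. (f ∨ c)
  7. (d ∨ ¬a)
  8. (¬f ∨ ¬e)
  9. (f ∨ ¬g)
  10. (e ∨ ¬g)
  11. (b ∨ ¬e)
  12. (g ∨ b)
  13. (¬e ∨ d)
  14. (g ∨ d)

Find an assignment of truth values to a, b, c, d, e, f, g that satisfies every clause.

a=F  b=T  c=T  d=T  e=T  f=F  g=F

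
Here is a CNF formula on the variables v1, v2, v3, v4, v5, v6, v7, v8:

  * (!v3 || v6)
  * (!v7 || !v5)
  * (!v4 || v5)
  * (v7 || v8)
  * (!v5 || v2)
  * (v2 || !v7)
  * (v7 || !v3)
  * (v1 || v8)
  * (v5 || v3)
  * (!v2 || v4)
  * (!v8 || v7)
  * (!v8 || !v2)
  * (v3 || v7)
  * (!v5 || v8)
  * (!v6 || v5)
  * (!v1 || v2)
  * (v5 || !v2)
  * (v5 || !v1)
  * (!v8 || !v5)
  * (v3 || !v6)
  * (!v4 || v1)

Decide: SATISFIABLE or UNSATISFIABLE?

UNSATISFIABLE

v5 = True:
  propagation gives v7=False, v8=True; an empty clause results — contradiction.
v5 = False:
  propagation gives v4=False, v3=True, v6=True; an empty clause results — contradiction.
Every branch closes, so no satisfying assignment exists.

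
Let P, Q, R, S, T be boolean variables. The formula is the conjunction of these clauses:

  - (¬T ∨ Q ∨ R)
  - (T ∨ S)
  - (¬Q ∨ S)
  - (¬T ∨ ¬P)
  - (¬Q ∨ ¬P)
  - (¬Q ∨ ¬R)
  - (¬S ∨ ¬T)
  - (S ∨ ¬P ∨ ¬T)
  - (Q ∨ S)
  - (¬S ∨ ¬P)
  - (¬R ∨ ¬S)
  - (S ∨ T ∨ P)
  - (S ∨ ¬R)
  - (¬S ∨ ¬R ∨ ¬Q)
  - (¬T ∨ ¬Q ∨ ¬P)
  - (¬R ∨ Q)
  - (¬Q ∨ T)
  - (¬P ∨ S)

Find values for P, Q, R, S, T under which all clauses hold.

Branch on P: take P = False.
Try Q = False.
  then S is forced to True.
  then T is forced to False.
  then R is forced to False.

P=F  Q=F  R=F  S=T  T=F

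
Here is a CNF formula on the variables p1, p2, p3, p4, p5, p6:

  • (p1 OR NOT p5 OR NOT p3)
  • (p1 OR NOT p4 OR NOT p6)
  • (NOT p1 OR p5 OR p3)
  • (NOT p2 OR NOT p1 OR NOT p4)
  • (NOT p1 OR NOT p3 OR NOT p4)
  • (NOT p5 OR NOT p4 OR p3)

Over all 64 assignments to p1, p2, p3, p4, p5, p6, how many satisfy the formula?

Case analysis on p1 and p3:
  p1=T, p3=T: forces p4=F; p2, p5, p6 free → 2^3 = 8.
  p1=T, p3=F: remaining (p2,p4,p5,p6) ∈ {(F,F,T,F); (F,F,T,T); (T,F,T,F); (T,F,T,T)} — 4.
  p1=F, p3=T: p2 free; 3 ways for (p4,p5,p6) × 2^1 = 6.
  p1=F, p3=F: p2 free; 5 ways for (p4,p5,p6) × 2^1 = 10.
Total: 8 + 4 + 6 + 10 = 28.

28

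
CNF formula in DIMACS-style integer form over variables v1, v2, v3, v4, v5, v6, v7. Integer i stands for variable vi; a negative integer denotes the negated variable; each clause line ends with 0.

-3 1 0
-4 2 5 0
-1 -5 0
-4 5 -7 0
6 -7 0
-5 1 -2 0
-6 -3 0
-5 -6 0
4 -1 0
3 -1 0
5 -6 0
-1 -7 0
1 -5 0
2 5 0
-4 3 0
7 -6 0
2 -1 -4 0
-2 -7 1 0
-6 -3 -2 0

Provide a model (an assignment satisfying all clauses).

v1=True, v2=True, v3=True, v4=True, v5=False, v6=False, v7=False

Check each clause:
  1. (v1 \/ ~v3) — v1 is true.
  2. (~v4 \/ v2 \/ v5) — v2 is true.
  3. (~v1 \/ ~v5) — ~v5 is true.
  4. (~v7 \/ ~v4 \/ v5) — ~v7 is true.
  5. (~v7 \/ v6) — ~v7 is true.
  6. (~v5 \/ v1 \/ ~v2) — v1 is true.
  7. (~v6 \/ ~v3) — ~v6 is true.
  8. (~v6 \/ ~v5) — ~v6 is true.
  9. (v4 \/ ~v1) — v4 is true.
  10. (~v1 \/ v3) — v3 is true.
  11. (~v6 \/ v5) — ~v6 is true.
  12. (~v7 \/ ~v1) — ~v7 is true.
  13. (~v5 \/ v1) — v1 is true.
  14. (v5 \/ v2) — v2 is true.
  15. (v3 \/ ~v4) — v3 is true.
  16. (~v6 \/ v7) — ~v6 is true.
  17. (v2 \/ ~v1 \/ ~v4) — v2 is true.
  18. (~v2 \/ v1 \/ ~v7) — v1 is true.
  19. (~v3 \/ ~v6 \/ ~v2) — ~v6 is true.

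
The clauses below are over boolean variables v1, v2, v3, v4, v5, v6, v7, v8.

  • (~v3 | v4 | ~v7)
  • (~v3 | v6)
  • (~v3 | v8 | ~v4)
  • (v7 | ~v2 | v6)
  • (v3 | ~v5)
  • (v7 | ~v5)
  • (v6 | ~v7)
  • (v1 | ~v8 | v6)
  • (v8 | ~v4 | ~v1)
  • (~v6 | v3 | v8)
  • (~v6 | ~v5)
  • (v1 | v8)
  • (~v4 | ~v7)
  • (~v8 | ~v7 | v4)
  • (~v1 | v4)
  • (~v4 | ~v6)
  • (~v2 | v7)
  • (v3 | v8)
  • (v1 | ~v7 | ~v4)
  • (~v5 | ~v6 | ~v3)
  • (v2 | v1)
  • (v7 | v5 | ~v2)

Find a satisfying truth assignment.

Branch on v1: take v1 = True.
  then v4 is forced to True.
  then v8 is forced to True.
  then v7 is forced to False.
  then v5 is forced to False.
  then v6 is forced to False.
  then v3 is forced to False.
  then v2 is forced to False.

v1 = T, v2 = F, v3 = F, v4 = T, v5 = F, v6 = F, v7 = F, v8 = T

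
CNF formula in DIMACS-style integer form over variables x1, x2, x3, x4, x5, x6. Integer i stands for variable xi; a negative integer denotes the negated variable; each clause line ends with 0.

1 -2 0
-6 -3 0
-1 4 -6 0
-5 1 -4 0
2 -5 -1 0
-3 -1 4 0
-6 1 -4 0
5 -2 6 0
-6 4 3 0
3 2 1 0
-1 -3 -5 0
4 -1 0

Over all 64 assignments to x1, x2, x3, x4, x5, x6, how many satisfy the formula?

Case analysis on x1 and x4:
  x1=1, x4=1: 6 of the 16 assignments to (x2,x3,x5,x6) work.
  x1=1, x4=0: a clause becomes empty — 0.
  x1=0, x4=1: remaining (x2,x3,x5,x6) ∈ {(0,1,0,0)} — 1.
  x1=0, x4=0: remaining (x2,x3,x5,x6) ∈ {(0,1,0,0); (0,1,1,0)} — 2.
Total: 6 + 0 + 1 + 2 = 9.

9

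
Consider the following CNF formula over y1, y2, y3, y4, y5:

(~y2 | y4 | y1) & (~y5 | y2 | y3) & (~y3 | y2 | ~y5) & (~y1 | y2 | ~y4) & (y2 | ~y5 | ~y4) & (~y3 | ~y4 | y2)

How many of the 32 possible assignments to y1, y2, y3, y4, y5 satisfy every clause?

17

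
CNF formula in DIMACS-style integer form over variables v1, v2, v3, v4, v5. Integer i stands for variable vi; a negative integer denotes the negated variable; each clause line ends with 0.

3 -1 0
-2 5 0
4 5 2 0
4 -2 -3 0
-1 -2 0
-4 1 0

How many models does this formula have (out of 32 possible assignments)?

6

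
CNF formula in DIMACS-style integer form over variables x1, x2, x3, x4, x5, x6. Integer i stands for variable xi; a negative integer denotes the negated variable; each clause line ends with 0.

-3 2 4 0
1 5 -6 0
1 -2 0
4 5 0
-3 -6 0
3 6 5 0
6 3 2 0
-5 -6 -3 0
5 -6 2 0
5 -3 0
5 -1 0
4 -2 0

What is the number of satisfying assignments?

9

Case analysis on x5 and x3:
  x5=1, x3=1: remaining (x1,x2,x4,x6) ∈ {(0,0,1,0); (1,0,1,0); (1,1,1,0)} — 3.
  x5=1, x3=0: 6 of the 16 assignments to (x1,x2,x4,x6) work.
  x5=0, x3=1: a clause becomes empty — 0.
  x5=0, x3=0: a clause becomes empty — 0.
Total: 3 + 6 + 0 + 0 = 9.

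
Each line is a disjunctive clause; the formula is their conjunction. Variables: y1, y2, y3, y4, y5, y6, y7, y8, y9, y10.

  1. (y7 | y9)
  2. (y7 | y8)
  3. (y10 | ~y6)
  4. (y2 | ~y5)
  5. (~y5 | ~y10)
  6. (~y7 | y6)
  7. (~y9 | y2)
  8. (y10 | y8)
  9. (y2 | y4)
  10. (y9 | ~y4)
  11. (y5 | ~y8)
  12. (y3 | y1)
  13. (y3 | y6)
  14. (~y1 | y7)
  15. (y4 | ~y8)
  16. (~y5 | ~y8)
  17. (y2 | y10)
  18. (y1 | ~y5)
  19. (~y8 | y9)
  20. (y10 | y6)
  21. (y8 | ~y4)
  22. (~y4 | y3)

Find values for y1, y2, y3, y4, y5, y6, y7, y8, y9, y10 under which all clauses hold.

y1=True, y2=True, y3=True, y4=False, y5=False, y6=True, y7=True, y8=False, y9=True, y10=True

Check each clause:
  1. (y9 | y7) — y9 is true.
  2. (y7 | y8) — y7 is true.
  3. (y10 | ~y6) — y10 is true.
  4. (~y5 | y2) — y2 is true.
  5. (~y5 | ~y10) — ~y5 is true.
  6. (y6 | ~y7) — y6 is true.
  7. (y2 | ~y9) — y2 is true.
  8. (y8 | y10) — y10 is true.
  9. (y2 | y4) — y2 is true.
  10. (y9 | ~y4) — y9 is true.
  11. (y5 | ~y8) — ~y8 is true.
  12. (y1 | y3) — y1 is true.
  13. (y3 | y6) — y3 is true.
  14. (~y1 | y7) — y7 is true.
  15. (y4 | ~y8) — ~y8 is true.
  16. (~y5 | ~y8) — ~y8 is true.
  17. (y2 | y10) — y10 is true.
  18. (y1 | ~y5) — y1 is true.
  19. (y9 | ~y8) — ~y8 is true.
  20. (y10 | y6) — y10 is true.
  21. (y8 | ~y4) — ~y4 is true.
  22. (y3 | ~y4) — y3 is true.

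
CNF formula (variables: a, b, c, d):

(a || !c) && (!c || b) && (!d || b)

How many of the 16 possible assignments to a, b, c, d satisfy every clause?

Case analysis on b and c:
  b=T, c=T: remaining (a,d) ∈ {(T,F); (T,T)} — 2.
  b=T, c=F: remaining (a,d) ∈ {(F,F); (F,T); (T,F); (T,T)} — 4.
  b=F, c=T: a clause becomes empty — 0.
  b=F, c=F: remaining (a,d) ∈ {(F,F); (T,F)} — 2.
Total: 2 + 4 + 0 + 2 = 8.

8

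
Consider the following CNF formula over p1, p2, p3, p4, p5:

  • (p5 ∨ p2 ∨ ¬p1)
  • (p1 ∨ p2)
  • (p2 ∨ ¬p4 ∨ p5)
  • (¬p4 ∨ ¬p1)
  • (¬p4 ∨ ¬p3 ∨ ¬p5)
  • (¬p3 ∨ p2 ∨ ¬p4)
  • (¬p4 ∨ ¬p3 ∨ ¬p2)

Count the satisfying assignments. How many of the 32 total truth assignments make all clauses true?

12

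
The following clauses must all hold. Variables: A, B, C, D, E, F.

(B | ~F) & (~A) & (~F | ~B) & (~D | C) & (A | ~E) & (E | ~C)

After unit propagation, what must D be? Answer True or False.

Unit clause (~A) sets A = False.
In (~E | A), A is now false; ~E must hold, so E = False.
In (E | ~C), E is now false; ~C must hold, so C = False.
(C | ~D): since C = False, the clause reduces to (~D). D = False.

False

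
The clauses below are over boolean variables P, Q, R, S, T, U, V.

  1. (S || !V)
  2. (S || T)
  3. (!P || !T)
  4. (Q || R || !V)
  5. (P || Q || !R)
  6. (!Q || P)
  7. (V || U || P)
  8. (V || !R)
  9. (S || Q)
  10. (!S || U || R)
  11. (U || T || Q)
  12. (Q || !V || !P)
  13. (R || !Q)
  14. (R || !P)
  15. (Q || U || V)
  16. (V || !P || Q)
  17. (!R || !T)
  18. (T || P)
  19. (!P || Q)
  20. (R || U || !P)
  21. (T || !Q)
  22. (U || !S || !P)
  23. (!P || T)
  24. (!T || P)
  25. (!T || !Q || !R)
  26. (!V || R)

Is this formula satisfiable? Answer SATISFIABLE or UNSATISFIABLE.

UNSATISFIABLE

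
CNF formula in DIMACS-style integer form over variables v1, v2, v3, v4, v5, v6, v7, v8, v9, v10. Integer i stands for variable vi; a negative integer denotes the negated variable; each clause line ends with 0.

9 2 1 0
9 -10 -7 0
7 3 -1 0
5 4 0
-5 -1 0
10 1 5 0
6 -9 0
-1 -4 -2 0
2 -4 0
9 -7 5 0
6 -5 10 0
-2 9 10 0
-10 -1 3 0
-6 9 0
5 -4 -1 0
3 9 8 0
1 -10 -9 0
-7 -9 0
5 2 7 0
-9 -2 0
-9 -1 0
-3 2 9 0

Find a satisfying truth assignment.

v1=False, v2=True, v3=True, v4=True, v5=True, v6=False, v7=False, v8=False, v9=False, v10=True

Check each clause:
  1. (v2 | v1 | v9) — v2 is true.
  2. (~v7 | v9 | ~v10) — ~v7 is true.
  3. (~v1 | v3 | v7) — v3 is true.
  4. (v4 | v5) — v4 is true.
  5. (~v5 | ~v1) — ~v1 is true.
  6. (v5 | v10 | v1) — v10 is true.
  7. (v6 | ~v9) — ~v9 is true.
  8. (~v4 | ~v2 | ~v1) — ~v1 is true.
  9. (~v4 | v2) — v2 is true.
  10. (v5 | v9 | ~v7) — v5 is true.
  11. (~v5 | v6 | v10) — v10 is true.
  12. (v9 | v10 | ~v2) — v10 is true.
  13. (~v10 | v3 | ~v1) — v3 is true.
  14. (~v6 | v9) — ~v6 is true.
  15. (v5 | ~v1 | ~v4) — v5 is true.
  16. (v3 | v9 | v8) — v3 is true.
  17. (v1 | ~v9 | ~v10) — ~v9 is true.
  18. (~v9 | ~v7) — ~v7 is true.
  19. (v2 | v7 | v5) — v2 is true.
  20. (~v9 | ~v2) — ~v9 is true.
  21. (~v1 | ~v9) — ~v1 is true.
  22. (~v3 | v2 | v9) — v2 is true.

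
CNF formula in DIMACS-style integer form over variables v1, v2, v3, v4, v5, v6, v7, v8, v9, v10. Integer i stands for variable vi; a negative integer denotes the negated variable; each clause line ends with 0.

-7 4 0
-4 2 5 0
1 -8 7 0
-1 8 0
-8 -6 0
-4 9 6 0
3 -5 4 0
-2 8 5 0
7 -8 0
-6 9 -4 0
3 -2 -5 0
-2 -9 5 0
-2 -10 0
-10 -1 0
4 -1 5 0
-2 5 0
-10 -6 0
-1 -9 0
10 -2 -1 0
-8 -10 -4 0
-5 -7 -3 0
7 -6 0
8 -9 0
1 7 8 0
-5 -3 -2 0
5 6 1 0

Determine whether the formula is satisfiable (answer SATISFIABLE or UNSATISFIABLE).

SATISFIABLE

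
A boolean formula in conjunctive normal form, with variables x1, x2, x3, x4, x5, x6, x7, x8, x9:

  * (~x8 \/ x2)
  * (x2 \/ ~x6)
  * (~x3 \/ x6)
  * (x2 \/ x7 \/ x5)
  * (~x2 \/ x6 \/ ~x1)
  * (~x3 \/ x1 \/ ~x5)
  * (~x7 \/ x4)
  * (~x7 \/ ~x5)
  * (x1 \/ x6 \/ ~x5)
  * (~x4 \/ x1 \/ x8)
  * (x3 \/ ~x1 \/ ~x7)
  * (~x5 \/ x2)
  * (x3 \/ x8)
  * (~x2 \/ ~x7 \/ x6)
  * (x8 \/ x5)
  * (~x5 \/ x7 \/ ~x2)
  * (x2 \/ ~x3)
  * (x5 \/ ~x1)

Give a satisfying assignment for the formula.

x1 = F  x2 = T  x3 = F  x4 = T  x5 = F  x6 = F  x7 = F  x8 = T  x9 = T

Check each clause:
  1. (x2 \/ ~x8) — x2 is true.
  2. (x2 \/ ~x6) — x2 is true.
  3. (x6 \/ ~x3) — ~x3 is true.
  4. (x7 \/ x5 \/ x2) — x2 is true.
  5. (~x1 \/ ~x2 \/ x6) — ~x1 is true.
  6. (~x3 \/ ~x5 \/ x1) — ~x5 is true.
  7. (~x7 \/ x4) — ~x7 is true.
  8. (~x5 \/ ~x7) — ~x7 is true.
  9. (~x5 \/ x1 \/ x6) — ~x5 is true.
  10. (x8 \/ ~x4 \/ x1) — x8 is true.
  11. (~x1 \/ x3 \/ ~x7) — ~x7 is true.
  12. (~x5 \/ x2) — x2 is true.
  13. (x3 \/ x8) — x8 is true.
  14. (~x2 \/ x6 \/ ~x7) — ~x7 is true.
  15. (x5 \/ x8) — x8 is true.
  16. (~x2 \/ x7 \/ ~x5) — ~x5 is true.
  17. (~x3 \/ x2) — x2 is true.
  18. (~x1 \/ x5) — ~x1 is true.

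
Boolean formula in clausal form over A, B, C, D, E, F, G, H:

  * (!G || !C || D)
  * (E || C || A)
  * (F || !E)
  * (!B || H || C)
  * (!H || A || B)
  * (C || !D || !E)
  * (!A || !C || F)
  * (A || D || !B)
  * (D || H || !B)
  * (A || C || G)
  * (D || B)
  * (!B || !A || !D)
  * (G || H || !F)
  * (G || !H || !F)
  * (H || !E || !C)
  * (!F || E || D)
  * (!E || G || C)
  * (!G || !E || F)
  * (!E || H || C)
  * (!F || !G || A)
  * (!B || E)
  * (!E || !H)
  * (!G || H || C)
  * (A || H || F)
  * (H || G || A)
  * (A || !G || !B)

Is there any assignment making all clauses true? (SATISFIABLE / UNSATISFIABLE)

Set A = True and propagate.
For the remaining variables, B = False, C = True, D = True, E = False, F = True, G = True, H = False works.
So A = T, B = F, C = T, D = T, E = F, F = T, G = T, H = F is a satisfying assignment.

SATISFIABLE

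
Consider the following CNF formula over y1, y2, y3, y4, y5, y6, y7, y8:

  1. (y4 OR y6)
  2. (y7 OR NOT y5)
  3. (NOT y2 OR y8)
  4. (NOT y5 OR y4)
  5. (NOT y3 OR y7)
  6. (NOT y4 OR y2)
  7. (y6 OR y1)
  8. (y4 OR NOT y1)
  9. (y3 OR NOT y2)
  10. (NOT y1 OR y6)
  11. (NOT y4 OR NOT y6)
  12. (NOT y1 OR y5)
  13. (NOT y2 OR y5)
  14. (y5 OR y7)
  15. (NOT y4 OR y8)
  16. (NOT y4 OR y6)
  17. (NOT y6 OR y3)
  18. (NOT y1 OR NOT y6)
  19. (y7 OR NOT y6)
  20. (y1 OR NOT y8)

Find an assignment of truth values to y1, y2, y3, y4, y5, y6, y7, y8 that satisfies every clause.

y1=F  y2=F  y3=T  y4=F  y5=F  y6=T  y7=T  y8=F

Pure literal: y7 appears only positively; assign y7 = True.
Try y1 = False.
  then y6 is forced to True.
  then y4 is forced to False.
  then y5 is forced to False.
  then y2 is forced to False.
  then y3 is forced to True.
  then y8 is forced to False.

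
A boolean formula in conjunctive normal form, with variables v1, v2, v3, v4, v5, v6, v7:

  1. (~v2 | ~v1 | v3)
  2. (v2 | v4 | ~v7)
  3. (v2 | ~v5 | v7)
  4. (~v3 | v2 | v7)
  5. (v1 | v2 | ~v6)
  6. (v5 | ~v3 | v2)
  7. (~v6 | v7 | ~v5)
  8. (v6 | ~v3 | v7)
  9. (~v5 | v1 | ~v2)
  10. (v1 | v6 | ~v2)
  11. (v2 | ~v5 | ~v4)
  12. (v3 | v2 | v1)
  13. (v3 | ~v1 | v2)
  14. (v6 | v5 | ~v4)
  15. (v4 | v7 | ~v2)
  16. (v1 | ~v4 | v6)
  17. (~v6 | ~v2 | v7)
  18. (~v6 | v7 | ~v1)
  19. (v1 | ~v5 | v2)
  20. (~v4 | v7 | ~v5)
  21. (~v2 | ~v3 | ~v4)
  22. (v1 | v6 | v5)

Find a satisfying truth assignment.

v1=T, v2=T, v3=T, v4=F, v5=F, v6=F, v7=T

Set v1 = True and propagate.
For the remaining variables, v2 = True, v3 = True, v4 = False, v5 = False, v6 = False, v7 = True works.
Every clause has at least one true literal under this assignment.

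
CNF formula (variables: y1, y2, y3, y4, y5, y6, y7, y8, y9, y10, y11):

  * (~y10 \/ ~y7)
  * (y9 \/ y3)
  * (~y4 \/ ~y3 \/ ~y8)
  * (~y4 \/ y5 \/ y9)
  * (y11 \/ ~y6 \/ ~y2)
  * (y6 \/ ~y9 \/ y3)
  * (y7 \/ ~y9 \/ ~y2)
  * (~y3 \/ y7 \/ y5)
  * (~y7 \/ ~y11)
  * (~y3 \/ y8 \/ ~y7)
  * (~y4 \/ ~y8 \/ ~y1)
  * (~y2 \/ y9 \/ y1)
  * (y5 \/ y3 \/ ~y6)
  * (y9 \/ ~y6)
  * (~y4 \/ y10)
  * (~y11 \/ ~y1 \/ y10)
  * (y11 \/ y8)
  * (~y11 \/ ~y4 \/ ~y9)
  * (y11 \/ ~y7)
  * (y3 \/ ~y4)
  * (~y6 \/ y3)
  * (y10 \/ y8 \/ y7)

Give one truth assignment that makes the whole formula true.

y1=False, y2=False, y3=True, y4=False, y5=True, y6=False, y7=False, y8=True, y9=False, y10=False, y11=False

Check each clause:
  1. (~y10 \/ ~y7) — ~y7 is true.
  2. (y3 \/ y9) — y3 is true.
  3. (~y3 \/ ~y4 \/ ~y8) — ~y4 is true.
  4. (y5 \/ ~y4 \/ y9) — ~y4 is true.
  5. (~y6 \/ y11 \/ ~y2) — ~y6 is true.
  6. (y3 \/ y6 \/ ~y9) — y3 is true.
  7. (y7 \/ ~y2 \/ ~y9) — ~y2 is true.
  8. (y7 \/ y5 \/ ~y3) — y5 is true.
  9. (~y7 \/ ~y11) — ~y7 is true.
  10. (~y3 \/ y8 \/ ~y7) — y8 is true.
  11. (~y1 \/ ~y8 \/ ~y4) — ~y4 is true.
  12. (y1 \/ ~y2 \/ y9) — ~y2 is true.
  13. (~y6 \/ y5 \/ y3) — ~y6 is true.
  14. (~y6 \/ y9) — ~y6 is true.
  15. (~y4 \/ y10) — ~y4 is true.
  16. (~y1 \/ y10 \/ ~y11) — ~y11 is true.
  17. (y8 \/ y11) — y8 is true.
  18. (~y9 \/ ~y4 \/ ~y11) — ~y4 is true.
  19. (~y7 \/ y11) — ~y7 is true.
  20. (y3 \/ ~y4) — y3 is true.
  21. (y3 \/ ~y6) — ~y6 is true.
  22. (y10 \/ y8 \/ y7) — y8 is true.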